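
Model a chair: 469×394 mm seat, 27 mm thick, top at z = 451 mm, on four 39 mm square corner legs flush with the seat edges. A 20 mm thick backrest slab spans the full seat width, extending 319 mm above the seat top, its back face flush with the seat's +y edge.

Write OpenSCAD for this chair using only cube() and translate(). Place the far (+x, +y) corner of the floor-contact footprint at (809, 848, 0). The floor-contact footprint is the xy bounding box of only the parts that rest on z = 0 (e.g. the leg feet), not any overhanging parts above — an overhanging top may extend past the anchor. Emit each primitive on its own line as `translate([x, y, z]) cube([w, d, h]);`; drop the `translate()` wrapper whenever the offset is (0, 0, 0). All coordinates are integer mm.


translate([340, 454, 424]) cube([469, 394, 27]);
translate([340, 454, 0]) cube([39, 39, 424]);
translate([770, 454, 0]) cube([39, 39, 424]);
translate([340, 809, 0]) cube([39, 39, 424]);
translate([770, 809, 0]) cube([39, 39, 424]);
translate([340, 828, 451]) cube([469, 20, 319]);


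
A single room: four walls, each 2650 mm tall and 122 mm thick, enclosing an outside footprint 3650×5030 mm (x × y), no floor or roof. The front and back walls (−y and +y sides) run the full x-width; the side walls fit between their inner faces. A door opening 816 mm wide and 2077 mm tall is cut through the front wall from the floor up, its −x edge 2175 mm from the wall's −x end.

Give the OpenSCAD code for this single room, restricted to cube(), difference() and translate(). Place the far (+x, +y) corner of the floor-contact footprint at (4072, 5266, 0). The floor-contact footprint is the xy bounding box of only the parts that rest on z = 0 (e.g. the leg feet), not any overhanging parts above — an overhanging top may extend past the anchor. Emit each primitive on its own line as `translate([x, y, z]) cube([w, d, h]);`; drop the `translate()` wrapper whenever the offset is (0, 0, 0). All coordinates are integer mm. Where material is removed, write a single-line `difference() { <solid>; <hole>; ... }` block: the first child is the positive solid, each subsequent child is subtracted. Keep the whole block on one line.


difference() { translate([422, 236, 0]) cube([3650, 122, 2650]); translate([2597, 236, 0]) cube([816, 122, 2077]); }
translate([422, 5144, 0]) cube([3650, 122, 2650]);
translate([422, 358, 0]) cube([122, 4786, 2650]);
translate([3950, 358, 0]) cube([122, 4786, 2650]);


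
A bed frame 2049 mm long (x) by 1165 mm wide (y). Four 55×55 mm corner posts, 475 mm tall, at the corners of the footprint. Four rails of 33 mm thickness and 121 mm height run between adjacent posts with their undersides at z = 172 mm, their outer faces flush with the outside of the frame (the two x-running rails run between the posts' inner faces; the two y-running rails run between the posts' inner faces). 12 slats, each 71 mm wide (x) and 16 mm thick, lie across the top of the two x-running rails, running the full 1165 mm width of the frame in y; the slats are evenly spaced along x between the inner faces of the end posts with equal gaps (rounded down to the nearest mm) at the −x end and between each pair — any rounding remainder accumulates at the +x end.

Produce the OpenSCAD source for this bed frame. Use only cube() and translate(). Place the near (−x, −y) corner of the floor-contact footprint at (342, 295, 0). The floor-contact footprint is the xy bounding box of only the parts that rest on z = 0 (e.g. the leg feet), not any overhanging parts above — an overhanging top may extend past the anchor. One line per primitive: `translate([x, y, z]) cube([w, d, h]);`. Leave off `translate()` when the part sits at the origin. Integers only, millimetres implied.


// slat z = rail_z + rail_h = 172 + 121 = 293
// slat gap = ⌊(1939 − 12·71) / 13⌋ = 83
translate([342, 295, 0]) cube([55, 55, 475]);
translate([342, 1405, 0]) cube([55, 55, 475]);
translate([2336, 295, 0]) cube([55, 55, 475]);
translate([2336, 1405, 0]) cube([55, 55, 475]);
translate([397, 295, 172]) cube([1939, 33, 121]);
translate([397, 1427, 172]) cube([1939, 33, 121]);
translate([342, 350, 172]) cube([33, 1055, 121]);
translate([2358, 350, 172]) cube([33, 1055, 121]);
translate([480, 295, 293]) cube([71, 1165, 16]);
translate([634, 295, 293]) cube([71, 1165, 16]);
translate([788, 295, 293]) cube([71, 1165, 16]);
translate([942, 295, 293]) cube([71, 1165, 16]);
translate([1096, 295, 293]) cube([71, 1165, 16]);
translate([1250, 295, 293]) cube([71, 1165, 16]);
translate([1404, 295, 293]) cube([71, 1165, 16]);
translate([1558, 295, 293]) cube([71, 1165, 16]);
translate([1712, 295, 293]) cube([71, 1165, 16]);
translate([1866, 295, 293]) cube([71, 1165, 16]);
translate([2020, 295, 293]) cube([71, 1165, 16]);
translate([2174, 295, 293]) cube([71, 1165, 16]);


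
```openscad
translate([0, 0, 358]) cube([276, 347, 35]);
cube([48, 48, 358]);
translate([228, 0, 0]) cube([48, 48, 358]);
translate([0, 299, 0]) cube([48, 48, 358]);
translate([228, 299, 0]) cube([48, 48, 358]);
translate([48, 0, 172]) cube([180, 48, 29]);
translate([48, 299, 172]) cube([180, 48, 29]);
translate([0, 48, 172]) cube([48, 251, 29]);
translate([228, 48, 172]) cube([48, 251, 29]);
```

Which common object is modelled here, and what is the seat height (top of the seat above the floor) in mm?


A stool. The seat height is 393 mm.

A 276×347×35 slab at z = 358 on four corner posts — a stool. The seat top is 358 + 35 = 393 mm.


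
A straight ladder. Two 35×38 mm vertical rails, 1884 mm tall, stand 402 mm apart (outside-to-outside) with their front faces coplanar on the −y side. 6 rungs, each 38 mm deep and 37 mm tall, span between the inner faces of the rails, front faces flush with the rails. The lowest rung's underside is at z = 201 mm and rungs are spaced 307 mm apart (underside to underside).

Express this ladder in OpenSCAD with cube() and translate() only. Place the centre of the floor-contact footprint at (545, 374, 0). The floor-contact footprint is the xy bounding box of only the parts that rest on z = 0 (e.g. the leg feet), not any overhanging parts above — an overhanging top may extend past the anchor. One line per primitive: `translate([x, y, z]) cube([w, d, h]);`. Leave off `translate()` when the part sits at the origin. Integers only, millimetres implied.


translate([344, 355, 0]) cube([35, 38, 1884]);
translate([711, 355, 0]) cube([35, 38, 1884]);
translate([379, 355, 201]) cube([332, 38, 37]);
translate([379, 355, 508]) cube([332, 38, 37]);
translate([379, 355, 815]) cube([332, 38, 37]);
translate([379, 355, 1122]) cube([332, 38, 37]);
translate([379, 355, 1429]) cube([332, 38, 37]);
translate([379, 355, 1736]) cube([332, 38, 37]);


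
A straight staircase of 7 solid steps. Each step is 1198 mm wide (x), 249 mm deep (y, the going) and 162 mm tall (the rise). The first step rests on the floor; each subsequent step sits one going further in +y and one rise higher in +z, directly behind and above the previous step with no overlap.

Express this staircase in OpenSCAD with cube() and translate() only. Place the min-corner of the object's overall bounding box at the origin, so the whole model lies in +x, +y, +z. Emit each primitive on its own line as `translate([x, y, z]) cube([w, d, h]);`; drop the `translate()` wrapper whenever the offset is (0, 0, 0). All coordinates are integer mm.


cube([1198, 249, 162]);
translate([0, 249, 162]) cube([1198, 249, 162]);
translate([0, 498, 324]) cube([1198, 249, 162]);
translate([0, 747, 486]) cube([1198, 249, 162]);
translate([0, 996, 648]) cube([1198, 249, 162]);
translate([0, 1245, 810]) cube([1198, 249, 162]);
translate([0, 1494, 972]) cube([1198, 249, 162]);


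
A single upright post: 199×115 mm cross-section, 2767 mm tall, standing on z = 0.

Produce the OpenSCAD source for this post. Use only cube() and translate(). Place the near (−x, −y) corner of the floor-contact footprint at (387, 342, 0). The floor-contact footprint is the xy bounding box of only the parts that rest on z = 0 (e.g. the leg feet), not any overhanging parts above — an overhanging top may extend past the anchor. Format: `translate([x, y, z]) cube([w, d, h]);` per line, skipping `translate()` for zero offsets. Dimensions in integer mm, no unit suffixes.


translate([387, 342, 0]) cube([199, 115, 2767]);


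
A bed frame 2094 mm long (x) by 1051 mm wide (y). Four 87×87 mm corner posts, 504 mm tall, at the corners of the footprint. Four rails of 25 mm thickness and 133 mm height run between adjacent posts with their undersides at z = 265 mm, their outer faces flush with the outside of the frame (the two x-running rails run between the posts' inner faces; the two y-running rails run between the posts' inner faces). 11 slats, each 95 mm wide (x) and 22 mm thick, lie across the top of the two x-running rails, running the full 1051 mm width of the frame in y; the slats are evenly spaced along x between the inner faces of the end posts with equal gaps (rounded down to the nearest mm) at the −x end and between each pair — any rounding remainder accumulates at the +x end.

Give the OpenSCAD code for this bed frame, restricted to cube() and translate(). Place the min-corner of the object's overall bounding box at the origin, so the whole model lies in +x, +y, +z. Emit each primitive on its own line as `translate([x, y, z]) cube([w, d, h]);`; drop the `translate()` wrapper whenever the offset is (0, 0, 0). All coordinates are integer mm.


cube([87, 87, 504]);
translate([0, 964, 0]) cube([87, 87, 504]);
translate([2007, 0, 0]) cube([87, 87, 504]);
translate([2007, 964, 0]) cube([87, 87, 504]);
translate([87, 0, 265]) cube([1920, 25, 133]);
translate([87, 1026, 265]) cube([1920, 25, 133]);
translate([0, 87, 265]) cube([25, 877, 133]);
translate([2069, 87, 265]) cube([25, 877, 133]);
translate([159, 0, 398]) cube([95, 1051, 22]);
translate([326, 0, 398]) cube([95, 1051, 22]);
translate([493, 0, 398]) cube([95, 1051, 22]);
translate([660, 0, 398]) cube([95, 1051, 22]);
translate([827, 0, 398]) cube([95, 1051, 22]);
translate([994, 0, 398]) cube([95, 1051, 22]);
translate([1161, 0, 398]) cube([95, 1051, 22]);
translate([1328, 0, 398]) cube([95, 1051, 22]);
translate([1495, 0, 398]) cube([95, 1051, 22]);
translate([1662, 0, 398]) cube([95, 1051, 22]);
translate([1829, 0, 398]) cube([95, 1051, 22]);


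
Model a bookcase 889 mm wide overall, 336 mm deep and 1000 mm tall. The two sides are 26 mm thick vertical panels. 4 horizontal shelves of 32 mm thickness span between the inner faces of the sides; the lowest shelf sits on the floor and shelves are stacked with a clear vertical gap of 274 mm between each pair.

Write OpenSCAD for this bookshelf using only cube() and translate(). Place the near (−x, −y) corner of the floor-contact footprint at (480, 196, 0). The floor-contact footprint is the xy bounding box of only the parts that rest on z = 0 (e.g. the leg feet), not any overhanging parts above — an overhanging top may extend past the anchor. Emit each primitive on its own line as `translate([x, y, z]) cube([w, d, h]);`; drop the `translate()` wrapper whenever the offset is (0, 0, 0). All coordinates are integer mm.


translate([480, 196, 0]) cube([26, 336, 1000]);
translate([1343, 196, 0]) cube([26, 336, 1000]);
translate([506, 196, 0]) cube([837, 336, 32]);
translate([506, 196, 306]) cube([837, 336, 32]);
translate([506, 196, 612]) cube([837, 336, 32]);
translate([506, 196, 918]) cube([837, 336, 32]);


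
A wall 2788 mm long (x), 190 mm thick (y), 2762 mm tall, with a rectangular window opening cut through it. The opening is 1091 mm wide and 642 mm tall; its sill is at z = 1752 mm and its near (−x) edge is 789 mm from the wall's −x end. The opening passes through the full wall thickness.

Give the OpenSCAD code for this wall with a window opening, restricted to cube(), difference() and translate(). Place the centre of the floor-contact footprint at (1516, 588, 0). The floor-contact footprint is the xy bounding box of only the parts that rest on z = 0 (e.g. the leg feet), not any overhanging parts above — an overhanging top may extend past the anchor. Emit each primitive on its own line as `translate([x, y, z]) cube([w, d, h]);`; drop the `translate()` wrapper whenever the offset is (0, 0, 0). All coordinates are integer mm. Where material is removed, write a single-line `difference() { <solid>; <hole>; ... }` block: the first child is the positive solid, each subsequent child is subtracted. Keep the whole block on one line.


difference() { translate([122, 493, 0]) cube([2788, 190, 2762]); translate([911, 493, 1752]) cube([1091, 190, 642]); }


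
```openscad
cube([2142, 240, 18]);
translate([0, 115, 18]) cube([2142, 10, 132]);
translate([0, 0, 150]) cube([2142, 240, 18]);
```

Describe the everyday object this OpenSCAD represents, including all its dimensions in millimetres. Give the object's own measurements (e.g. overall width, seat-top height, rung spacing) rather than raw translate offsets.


An I-beam lying along x, 2142 mm long. Overall section height 168 mm. Two flanges 240 mm wide (y) and 18 mm thick, one on the floor and one at the top; a web 10 mm thick runs between them, centred on the flange width.


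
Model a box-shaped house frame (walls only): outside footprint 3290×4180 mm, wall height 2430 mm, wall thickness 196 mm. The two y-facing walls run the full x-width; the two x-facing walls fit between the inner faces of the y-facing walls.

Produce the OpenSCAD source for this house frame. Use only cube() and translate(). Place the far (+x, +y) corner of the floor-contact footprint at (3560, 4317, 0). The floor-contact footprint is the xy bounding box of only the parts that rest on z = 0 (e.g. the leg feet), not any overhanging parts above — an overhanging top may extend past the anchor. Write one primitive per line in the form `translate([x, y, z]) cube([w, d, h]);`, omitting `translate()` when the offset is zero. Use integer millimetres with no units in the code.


translate([270, 137, 0]) cube([3290, 196, 2430]);
translate([270, 4121, 0]) cube([3290, 196, 2430]);
translate([270, 333, 0]) cube([196, 3788, 2430]);
translate([3364, 333, 0]) cube([196, 3788, 2430]);


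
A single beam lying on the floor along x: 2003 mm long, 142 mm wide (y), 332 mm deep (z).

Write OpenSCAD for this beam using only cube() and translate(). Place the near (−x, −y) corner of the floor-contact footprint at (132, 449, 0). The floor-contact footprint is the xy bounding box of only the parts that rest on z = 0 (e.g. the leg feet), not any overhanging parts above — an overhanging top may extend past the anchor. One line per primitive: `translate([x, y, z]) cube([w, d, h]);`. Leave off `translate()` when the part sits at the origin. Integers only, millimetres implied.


translate([132, 449, 0]) cube([2003, 142, 332]);


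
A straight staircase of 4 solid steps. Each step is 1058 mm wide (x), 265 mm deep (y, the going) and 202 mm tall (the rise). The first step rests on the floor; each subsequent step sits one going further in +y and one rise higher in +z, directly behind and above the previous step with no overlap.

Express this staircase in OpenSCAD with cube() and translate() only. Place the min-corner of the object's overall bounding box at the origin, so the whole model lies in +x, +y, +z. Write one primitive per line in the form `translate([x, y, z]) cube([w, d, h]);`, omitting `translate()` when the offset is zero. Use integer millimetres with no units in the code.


cube([1058, 265, 202]);
translate([0, 265, 202]) cube([1058, 265, 202]);
translate([0, 530, 404]) cube([1058, 265, 202]);
translate([0, 795, 606]) cube([1058, 265, 202]);


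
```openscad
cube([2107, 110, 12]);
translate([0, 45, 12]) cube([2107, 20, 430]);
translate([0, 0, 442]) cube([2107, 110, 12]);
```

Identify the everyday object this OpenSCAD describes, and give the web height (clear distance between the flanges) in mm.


An I-beam. The web height is 430 mm.

Two wide flanges with a thin centred web — an I-beam. Overall 454 mm minus two 12 mm flanges gives a web of 454 − 2·12 = 430 mm.


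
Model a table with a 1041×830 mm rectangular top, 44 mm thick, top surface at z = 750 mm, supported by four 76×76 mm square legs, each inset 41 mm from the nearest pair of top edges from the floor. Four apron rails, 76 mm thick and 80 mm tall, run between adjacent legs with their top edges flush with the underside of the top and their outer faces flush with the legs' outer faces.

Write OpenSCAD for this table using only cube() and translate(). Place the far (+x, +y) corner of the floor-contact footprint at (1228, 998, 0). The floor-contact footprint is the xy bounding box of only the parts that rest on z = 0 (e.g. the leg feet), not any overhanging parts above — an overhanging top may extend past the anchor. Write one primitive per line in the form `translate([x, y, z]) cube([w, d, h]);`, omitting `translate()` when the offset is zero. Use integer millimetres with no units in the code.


// leg_h = 750 - 44 = 706
// apron z = 706 - 80 = 626
translate([228, 209, 706]) cube([1041, 830, 44]);
translate([269, 250, 0]) cube([76, 76, 706]);
translate([1152, 250, 0]) cube([76, 76, 706]);
translate([269, 922, 0]) cube([76, 76, 706]);
translate([1152, 922, 0]) cube([76, 76, 706]);
translate([345, 250, 626]) cube([807, 76, 80]);
translate([345, 922, 626]) cube([807, 76, 80]);
translate([269, 326, 626]) cube([76, 596, 80]);
translate([1152, 326, 626]) cube([76, 596, 80]);


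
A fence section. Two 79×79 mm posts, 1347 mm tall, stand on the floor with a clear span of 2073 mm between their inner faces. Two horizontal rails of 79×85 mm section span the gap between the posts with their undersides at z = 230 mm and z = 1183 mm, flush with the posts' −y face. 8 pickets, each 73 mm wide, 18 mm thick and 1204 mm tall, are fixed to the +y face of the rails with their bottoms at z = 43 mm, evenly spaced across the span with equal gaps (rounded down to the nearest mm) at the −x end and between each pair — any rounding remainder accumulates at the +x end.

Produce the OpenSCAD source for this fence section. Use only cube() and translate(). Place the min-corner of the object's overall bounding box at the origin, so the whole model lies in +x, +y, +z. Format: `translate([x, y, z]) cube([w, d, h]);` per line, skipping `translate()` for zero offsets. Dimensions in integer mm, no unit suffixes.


cube([79, 79, 1347]);
translate([2152, 0, 0]) cube([79, 79, 1347]);
translate([79, 0, 230]) cube([2073, 79, 85]);
translate([79, 0, 1183]) cube([2073, 79, 85]);
translate([244, 79, 43]) cube([73, 18, 1204]);
translate([482, 79, 43]) cube([73, 18, 1204]);
translate([720, 79, 43]) cube([73, 18, 1204]);
translate([958, 79, 43]) cube([73, 18, 1204]);
translate([1196, 79, 43]) cube([73, 18, 1204]);
translate([1434, 79, 43]) cube([73, 18, 1204]);
translate([1672, 79, 43]) cube([73, 18, 1204]);
translate([1910, 79, 43]) cube([73, 18, 1204]);


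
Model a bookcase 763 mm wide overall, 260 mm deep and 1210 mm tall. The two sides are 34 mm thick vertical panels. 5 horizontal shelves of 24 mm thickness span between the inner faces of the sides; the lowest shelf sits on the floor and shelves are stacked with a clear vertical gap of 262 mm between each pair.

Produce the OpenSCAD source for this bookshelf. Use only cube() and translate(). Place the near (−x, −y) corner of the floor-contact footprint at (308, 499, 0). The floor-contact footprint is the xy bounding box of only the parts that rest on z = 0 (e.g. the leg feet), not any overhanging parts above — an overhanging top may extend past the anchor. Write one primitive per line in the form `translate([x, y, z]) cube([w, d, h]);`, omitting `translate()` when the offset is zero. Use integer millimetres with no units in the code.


translate([308, 499, 0]) cube([34, 260, 1210]);
translate([1037, 499, 0]) cube([34, 260, 1210]);
translate([342, 499, 0]) cube([695, 260, 24]);
translate([342, 499, 286]) cube([695, 260, 24]);
translate([342, 499, 572]) cube([695, 260, 24]);
translate([342, 499, 858]) cube([695, 260, 24]);
translate([342, 499, 1144]) cube([695, 260, 24]);


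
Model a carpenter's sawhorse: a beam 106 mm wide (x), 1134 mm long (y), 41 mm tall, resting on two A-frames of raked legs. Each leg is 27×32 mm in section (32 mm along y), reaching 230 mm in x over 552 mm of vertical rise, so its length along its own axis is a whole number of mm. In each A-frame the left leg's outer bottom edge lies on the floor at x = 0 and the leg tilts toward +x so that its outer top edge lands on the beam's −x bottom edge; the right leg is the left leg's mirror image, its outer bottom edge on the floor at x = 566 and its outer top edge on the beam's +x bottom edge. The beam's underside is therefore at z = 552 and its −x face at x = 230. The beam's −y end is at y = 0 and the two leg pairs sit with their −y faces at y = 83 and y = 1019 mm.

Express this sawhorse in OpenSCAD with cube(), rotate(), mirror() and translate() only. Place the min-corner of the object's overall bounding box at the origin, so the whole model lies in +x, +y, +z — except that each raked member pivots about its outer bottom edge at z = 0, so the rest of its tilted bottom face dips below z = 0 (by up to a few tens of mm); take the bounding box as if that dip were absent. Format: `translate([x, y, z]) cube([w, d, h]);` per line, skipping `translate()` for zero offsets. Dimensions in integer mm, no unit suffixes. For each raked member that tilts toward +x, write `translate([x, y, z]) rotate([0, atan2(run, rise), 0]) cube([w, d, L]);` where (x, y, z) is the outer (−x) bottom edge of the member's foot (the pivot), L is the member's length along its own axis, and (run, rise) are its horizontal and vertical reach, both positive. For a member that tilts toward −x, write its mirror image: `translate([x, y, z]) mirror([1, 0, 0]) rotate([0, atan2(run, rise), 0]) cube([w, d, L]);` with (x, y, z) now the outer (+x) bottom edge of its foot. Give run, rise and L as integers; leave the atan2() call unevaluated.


translate([230, 0, 552]) cube([106, 1134, 41]);
translate([0, 83, 0]) rotate([0, atan2(230, 552), 0]) cube([27, 32, 598]);
translate([566, 83, 0]) mirror([1, 0, 0]) rotate([0, atan2(230, 552), 0]) cube([27, 32, 598]);
translate([0, 1019, 0]) rotate([0, atan2(230, 552), 0]) cube([27, 32, 598]);
translate([566, 1019, 0]) mirror([1, 0, 0]) rotate([0, atan2(230, 552), 0]) cube([27, 32, 598]);


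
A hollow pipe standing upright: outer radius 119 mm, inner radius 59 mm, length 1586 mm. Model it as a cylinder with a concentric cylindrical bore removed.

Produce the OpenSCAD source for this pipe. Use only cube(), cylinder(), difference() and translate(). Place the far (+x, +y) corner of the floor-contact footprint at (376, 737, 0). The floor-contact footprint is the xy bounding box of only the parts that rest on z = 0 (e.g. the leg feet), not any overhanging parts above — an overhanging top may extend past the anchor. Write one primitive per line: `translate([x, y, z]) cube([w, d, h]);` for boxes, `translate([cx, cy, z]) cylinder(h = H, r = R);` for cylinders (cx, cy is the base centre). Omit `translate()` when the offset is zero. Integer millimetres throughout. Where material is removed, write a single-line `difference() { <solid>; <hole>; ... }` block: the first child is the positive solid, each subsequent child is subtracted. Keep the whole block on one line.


difference() { translate([257, 618, 0]) cylinder(h = 1586, r = 119); translate([257, 618, 0]) cylinder(h = 1586, r = 59); }


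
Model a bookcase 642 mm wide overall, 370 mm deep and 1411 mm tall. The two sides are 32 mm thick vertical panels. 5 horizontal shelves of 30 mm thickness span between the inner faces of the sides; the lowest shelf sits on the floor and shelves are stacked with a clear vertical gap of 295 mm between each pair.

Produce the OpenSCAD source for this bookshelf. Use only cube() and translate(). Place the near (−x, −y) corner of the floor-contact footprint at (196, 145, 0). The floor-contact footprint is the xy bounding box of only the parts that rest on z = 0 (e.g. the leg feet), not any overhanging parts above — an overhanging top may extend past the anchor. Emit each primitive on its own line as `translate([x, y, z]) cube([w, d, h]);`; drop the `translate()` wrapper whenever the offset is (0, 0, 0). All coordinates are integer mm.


translate([196, 145, 0]) cube([32, 370, 1411]);
translate([806, 145, 0]) cube([32, 370, 1411]);
translate([228, 145, 0]) cube([578, 370, 30]);
translate([228, 145, 325]) cube([578, 370, 30]);
translate([228, 145, 650]) cube([578, 370, 30]);
translate([228, 145, 975]) cube([578, 370, 30]);
translate([228, 145, 1300]) cube([578, 370, 30]);


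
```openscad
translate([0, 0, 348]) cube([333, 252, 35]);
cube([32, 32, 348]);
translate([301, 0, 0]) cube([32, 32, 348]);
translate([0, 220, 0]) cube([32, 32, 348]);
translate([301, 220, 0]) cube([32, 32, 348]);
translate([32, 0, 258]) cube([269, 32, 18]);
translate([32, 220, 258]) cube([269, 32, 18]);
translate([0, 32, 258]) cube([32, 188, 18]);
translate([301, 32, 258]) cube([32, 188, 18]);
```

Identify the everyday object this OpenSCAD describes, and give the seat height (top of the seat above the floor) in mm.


A stool. The seat height is 383 mm.

A 333×252×35 slab at z = 348 on four corner posts — a stool. The seat top is 348 + 35 = 383 mm.


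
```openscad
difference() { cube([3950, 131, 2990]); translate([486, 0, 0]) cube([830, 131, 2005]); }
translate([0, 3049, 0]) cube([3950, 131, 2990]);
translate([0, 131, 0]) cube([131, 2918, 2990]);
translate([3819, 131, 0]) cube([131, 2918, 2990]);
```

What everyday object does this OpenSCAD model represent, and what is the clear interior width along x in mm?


A single room. The interior width is 3688 mm.

Four walls enclosing a rectangle with a door in the front wall — a room. Outside width 3950 minus two 131 mm walls gives 3688 mm.


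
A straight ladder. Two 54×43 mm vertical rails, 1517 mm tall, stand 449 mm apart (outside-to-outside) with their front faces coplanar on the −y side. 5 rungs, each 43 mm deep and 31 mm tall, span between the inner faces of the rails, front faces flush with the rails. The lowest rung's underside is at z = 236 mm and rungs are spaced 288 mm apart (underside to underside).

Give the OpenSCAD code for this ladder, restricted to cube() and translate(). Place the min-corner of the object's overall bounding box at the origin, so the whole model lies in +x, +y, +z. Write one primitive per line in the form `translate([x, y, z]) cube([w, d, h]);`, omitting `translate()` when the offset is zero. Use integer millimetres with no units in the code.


// rung span = 449 - 2*54 = 341
// rung[k] z = 236 + k*288
cube([54, 43, 1517]);
translate([395, 0, 0]) cube([54, 43, 1517]);
translate([54, 0, 236]) cube([341, 43, 31]);
translate([54, 0, 524]) cube([341, 43, 31]);
translate([54, 0, 812]) cube([341, 43, 31]);
translate([54, 0, 1100]) cube([341, 43, 31]);
translate([54, 0, 1388]) cube([341, 43, 31]);


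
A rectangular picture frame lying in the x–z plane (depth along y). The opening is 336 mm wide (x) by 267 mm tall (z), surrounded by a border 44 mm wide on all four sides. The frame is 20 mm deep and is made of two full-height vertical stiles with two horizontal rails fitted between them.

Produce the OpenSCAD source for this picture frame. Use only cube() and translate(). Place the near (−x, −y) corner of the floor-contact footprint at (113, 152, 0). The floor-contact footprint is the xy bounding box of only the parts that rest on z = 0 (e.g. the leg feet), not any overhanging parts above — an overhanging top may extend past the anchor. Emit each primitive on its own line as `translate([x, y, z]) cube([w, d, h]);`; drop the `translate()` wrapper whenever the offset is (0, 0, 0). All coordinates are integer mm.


translate([113, 152, 0]) cube([44, 20, 355]);
translate([493, 152, 0]) cube([44, 20, 355]);
translate([157, 152, 0]) cube([336, 20, 44]);
translate([157, 152, 311]) cube([336, 20, 44]);


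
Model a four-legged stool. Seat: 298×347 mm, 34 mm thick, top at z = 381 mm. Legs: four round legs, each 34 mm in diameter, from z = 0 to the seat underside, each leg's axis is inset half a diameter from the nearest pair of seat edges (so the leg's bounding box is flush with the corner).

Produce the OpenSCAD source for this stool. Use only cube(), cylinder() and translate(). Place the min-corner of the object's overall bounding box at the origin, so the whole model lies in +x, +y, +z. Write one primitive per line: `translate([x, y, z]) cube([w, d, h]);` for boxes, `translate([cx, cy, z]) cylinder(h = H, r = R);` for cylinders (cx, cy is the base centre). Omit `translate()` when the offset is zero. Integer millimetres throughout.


// leg_h = 381 - 34 = 347
translate([0, 0, 347]) cube([298, 347, 34]);
translate([17, 17, 0]) cylinder(h = 347, r = 17);
translate([281, 17, 0]) cylinder(h = 347, r = 17);
translate([17, 330, 0]) cylinder(h = 347, r = 17);
translate([281, 330, 0]) cylinder(h = 347, r = 17);


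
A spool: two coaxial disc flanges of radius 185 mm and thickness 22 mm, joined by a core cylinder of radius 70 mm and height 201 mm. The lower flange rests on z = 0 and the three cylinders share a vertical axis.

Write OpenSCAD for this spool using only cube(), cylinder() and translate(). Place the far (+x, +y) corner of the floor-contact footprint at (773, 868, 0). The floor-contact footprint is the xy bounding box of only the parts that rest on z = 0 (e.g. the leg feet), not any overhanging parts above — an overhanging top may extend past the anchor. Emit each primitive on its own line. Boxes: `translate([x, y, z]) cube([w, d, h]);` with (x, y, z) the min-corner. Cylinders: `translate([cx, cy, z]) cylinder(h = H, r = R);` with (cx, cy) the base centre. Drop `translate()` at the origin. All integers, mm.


translate([588, 683, 0]) cylinder(h = 22, r = 185);
translate([588, 683, 22]) cylinder(h = 201, r = 70);
translate([588, 683, 223]) cylinder(h = 22, r = 185);


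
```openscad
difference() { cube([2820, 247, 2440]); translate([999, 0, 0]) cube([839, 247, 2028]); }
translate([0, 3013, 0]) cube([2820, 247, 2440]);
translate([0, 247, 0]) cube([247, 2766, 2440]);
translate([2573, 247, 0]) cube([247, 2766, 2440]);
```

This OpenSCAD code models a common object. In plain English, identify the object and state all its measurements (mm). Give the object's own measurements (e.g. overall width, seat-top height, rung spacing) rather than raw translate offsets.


A single room: four walls, each 2440 mm tall and 247 mm thick, enclosing an outside footprint 2820×3260 mm (x × y), no floor or roof. The front and back walls (−y and +y sides) run the full x-width; the side walls fit between their inner faces. A door opening 839 mm wide and 2028 mm tall is cut through the front wall from the floor up, its −x edge 999 mm from the wall's −x end.


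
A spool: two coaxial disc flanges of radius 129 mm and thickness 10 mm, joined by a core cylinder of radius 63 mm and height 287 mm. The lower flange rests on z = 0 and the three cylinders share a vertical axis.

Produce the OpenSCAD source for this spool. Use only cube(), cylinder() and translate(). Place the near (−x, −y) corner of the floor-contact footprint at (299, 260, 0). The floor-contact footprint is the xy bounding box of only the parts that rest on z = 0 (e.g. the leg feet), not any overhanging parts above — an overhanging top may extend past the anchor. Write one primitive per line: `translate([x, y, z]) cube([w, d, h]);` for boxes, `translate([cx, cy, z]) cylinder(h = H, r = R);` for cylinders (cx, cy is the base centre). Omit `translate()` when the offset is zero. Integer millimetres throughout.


translate([428, 389, 0]) cylinder(h = 10, r = 129);
translate([428, 389, 10]) cylinder(h = 287, r = 63);
translate([428, 389, 297]) cylinder(h = 10, r = 129);


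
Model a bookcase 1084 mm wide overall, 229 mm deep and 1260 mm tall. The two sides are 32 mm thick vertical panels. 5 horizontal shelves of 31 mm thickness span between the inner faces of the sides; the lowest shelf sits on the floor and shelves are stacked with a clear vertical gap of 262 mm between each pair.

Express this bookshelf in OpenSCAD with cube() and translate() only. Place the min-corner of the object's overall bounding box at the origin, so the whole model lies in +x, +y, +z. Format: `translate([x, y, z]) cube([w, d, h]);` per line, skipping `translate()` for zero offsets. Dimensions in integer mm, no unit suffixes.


cube([32, 229, 1260]);
translate([1052, 0, 0]) cube([32, 229, 1260]);
translate([32, 0, 0]) cube([1020, 229, 31]);
translate([32, 0, 293]) cube([1020, 229, 31]);
translate([32, 0, 586]) cube([1020, 229, 31]);
translate([32, 0, 879]) cube([1020, 229, 31]);
translate([32, 0, 1172]) cube([1020, 229, 31]);


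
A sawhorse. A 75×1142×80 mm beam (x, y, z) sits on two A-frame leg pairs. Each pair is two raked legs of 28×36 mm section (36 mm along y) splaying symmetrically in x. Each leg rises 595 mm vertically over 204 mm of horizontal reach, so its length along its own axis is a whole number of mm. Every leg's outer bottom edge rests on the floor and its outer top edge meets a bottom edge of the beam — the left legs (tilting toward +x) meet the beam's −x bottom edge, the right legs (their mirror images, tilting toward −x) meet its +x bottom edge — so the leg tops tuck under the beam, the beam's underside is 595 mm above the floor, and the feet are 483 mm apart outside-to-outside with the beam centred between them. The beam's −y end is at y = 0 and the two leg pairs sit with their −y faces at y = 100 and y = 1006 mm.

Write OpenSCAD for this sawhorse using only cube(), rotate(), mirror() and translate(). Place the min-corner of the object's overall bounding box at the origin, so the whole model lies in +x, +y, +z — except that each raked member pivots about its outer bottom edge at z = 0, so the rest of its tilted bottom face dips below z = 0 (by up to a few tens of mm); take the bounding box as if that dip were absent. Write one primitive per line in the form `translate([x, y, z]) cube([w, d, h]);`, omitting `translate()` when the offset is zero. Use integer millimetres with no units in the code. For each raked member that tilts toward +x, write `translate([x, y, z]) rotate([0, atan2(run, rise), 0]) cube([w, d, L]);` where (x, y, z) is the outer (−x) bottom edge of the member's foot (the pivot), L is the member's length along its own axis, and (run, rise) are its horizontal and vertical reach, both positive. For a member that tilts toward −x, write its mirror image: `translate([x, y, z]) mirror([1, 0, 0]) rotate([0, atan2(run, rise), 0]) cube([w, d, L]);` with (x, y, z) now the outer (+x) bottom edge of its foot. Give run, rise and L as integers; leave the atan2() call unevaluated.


translate([204, 0, 595]) cube([75, 1142, 80]);
translate([0, 100, 0]) rotate([0, atan2(204, 595), 0]) cube([28, 36, 629]);
translate([483, 100, 0]) mirror([1, 0, 0]) rotate([0, atan2(204, 595), 0]) cube([28, 36, 629]);
translate([0, 1006, 0]) rotate([0, atan2(204, 595), 0]) cube([28, 36, 629]);
translate([483, 1006, 0]) mirror([1, 0, 0]) rotate([0, atan2(204, 595), 0]) cube([28, 36, 629]);


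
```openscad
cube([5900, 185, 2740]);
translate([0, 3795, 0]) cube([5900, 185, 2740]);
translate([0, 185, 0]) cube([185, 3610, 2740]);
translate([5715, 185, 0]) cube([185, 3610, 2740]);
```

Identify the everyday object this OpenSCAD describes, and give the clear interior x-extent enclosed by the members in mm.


A house (or room) frame. The interior width is 5530 mm.

Four 2740 mm walls enclosing a rectangle with no floor or roof — a room or house frame. Outside width is 5900 mm and wall thickness is 185 mm, so the interior width is 5900 − 2 × 185 = 5530 mm.


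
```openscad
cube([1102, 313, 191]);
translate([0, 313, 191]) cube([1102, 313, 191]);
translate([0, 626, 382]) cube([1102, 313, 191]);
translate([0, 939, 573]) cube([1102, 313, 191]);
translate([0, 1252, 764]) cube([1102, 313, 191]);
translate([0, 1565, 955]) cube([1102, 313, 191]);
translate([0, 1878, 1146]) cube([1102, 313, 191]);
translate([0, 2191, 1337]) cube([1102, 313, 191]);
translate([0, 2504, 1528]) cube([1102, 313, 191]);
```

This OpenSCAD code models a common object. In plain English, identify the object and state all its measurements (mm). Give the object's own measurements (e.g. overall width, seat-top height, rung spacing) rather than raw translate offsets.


A straight staircase of 9 solid steps. Each step is 1102 mm wide (x), 313 mm deep (y, the going) and 191 mm tall (the rise). The first step rests on the floor; each subsequent step sits one going further in +y and one rise higher in +z, directly behind and above the previous step with no overlap.


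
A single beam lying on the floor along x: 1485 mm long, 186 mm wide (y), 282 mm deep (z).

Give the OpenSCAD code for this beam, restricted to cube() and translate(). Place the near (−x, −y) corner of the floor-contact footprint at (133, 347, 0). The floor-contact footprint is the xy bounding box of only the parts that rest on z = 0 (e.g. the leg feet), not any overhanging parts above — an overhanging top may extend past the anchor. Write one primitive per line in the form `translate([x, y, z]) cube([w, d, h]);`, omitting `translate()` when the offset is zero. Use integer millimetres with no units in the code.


translate([133, 347, 0]) cube([1485, 186, 282]);


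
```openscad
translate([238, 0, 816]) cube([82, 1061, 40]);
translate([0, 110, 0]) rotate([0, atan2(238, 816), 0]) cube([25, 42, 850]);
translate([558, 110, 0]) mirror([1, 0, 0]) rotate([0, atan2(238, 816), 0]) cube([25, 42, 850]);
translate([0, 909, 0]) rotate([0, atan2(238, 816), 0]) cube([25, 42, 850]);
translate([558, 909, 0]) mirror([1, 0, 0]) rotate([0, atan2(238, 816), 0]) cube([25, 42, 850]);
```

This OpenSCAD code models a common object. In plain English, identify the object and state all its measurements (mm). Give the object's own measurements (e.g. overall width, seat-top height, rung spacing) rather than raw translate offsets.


A sawhorse. A 82×1061×40 mm beam (x, y, z) sits on two A-frame leg pairs. Each pair is two raked legs of 25×42 mm section (42 mm along y) splaying symmetrically in x. Each leg rises 816 mm vertically over 238 mm of horizontal reach and is 850 mm long along its own axis. Every leg's outer bottom edge rests on the floor and its outer top edge meets a bottom edge of the beam — the left legs (tilting toward +x) meet the beam's −x bottom edge, the right legs (their mirror images, tilting toward −x) meet its +x bottom edge — so the leg tops tuck under the beam, the beam's underside is 816 mm above the floor, and the feet are 558 mm apart outside-to-outside with the beam centred between them. The two leg pairs are set in 110 mm from either end of the beam.


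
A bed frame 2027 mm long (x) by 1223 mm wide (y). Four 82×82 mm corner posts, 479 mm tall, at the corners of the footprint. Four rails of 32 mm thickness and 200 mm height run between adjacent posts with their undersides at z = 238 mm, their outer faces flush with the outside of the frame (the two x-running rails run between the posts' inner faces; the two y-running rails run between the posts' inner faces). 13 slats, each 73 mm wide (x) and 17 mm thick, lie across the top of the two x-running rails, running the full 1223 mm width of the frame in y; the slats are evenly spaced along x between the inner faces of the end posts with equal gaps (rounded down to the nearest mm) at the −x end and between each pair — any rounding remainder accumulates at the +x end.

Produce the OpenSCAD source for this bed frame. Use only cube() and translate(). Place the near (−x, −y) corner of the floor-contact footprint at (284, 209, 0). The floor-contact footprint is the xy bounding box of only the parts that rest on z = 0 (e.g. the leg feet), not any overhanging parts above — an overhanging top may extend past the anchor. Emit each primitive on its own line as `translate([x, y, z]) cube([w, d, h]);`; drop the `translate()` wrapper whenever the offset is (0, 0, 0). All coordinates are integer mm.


translate([284, 209, 0]) cube([82, 82, 479]);
translate([284, 1350, 0]) cube([82, 82, 479]);
translate([2229, 209, 0]) cube([82, 82, 479]);
translate([2229, 1350, 0]) cube([82, 82, 479]);
translate([366, 209, 238]) cube([1863, 32, 200]);
translate([366, 1400, 238]) cube([1863, 32, 200]);
translate([284, 291, 238]) cube([32, 1059, 200]);
translate([2279, 291, 238]) cube([32, 1059, 200]);
translate([431, 209, 438]) cube([73, 1223, 17]);
translate([569, 209, 438]) cube([73, 1223, 17]);
translate([707, 209, 438]) cube([73, 1223, 17]);
translate([845, 209, 438]) cube([73, 1223, 17]);
translate([983, 209, 438]) cube([73, 1223, 17]);
translate([1121, 209, 438]) cube([73, 1223, 17]);
translate([1259, 209, 438]) cube([73, 1223, 17]);
translate([1397, 209, 438]) cube([73, 1223, 17]);
translate([1535, 209, 438]) cube([73, 1223, 17]);
translate([1673, 209, 438]) cube([73, 1223, 17]);
translate([1811, 209, 438]) cube([73, 1223, 17]);
translate([1949, 209, 438]) cube([73, 1223, 17]);
translate([2087, 209, 438]) cube([73, 1223, 17]);
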